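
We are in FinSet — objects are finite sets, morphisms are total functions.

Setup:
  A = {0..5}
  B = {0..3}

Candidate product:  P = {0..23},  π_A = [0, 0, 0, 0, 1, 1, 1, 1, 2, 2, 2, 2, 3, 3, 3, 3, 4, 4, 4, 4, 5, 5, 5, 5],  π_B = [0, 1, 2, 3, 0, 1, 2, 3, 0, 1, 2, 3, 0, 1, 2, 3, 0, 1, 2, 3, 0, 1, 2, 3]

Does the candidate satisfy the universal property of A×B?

Answer: VALID PRODUCT

Work:
|A|·|B| = 6·4 = 24;  |P| = 24
Check the pairing map k ↦ (π_A(k), π_B(k)):
  0 -> (0,0)
  1 -> (0,1)
  2 -> (0,2)
  3 -> (0,3)
  4 -> (1,0)
  5 -> (1,1)
  6 -> (1,2)
  7 -> (1,3)
  8 -> (2,0)
  9 -> (2,1)
  10 -> (2,2)
  11 -> (2,3)
  12 -> (3,0)
  13 -> (3,1)
  14 -> (3,2)
  15 -> (3,3)
  16 -> (4,0)
  17 -> (4,1)
  18 -> (4,2)
  19 -> (4,3)
  20 -> (5,0)
  21 -> (5,1)
  22 -> (5,2)
  23 -> (5,3)
distinct pairs in image: 24 / 24 needed
  → bijection onto A×B; projections well-typed.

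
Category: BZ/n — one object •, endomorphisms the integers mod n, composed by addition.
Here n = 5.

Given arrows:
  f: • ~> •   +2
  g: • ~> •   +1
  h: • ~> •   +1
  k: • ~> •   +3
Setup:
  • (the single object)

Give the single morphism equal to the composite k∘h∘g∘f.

  0 +2≡2 +1≡3 +1≡4 +3≡2  (mod 5)
⟦path⟧: +2

Answer: +2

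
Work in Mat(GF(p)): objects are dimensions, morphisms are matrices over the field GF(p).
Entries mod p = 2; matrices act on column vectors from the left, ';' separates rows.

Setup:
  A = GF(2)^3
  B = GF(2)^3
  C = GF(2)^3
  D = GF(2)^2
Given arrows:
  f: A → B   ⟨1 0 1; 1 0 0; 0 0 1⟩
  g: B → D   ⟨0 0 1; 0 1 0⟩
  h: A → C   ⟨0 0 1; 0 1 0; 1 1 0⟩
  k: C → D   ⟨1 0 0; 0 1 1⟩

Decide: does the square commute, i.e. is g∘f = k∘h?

Answer: COMMUTES

Derivation:
Along f;g (path 1):
  e0=(1,0,0) f→(1,1,0) g→(0,1)
  e1=(0,1,0) f→(0,0,0) g→(0,0)
  e2=(0,0,1) f→(1,0,1) g→(1,0)
  ⟦path⟧₁ = ⟨0 0 1; 1 0 0⟩
Along h;k (path 2):
  e0=(1,0,0) h→(0,0,1) k→(0,1)
  e1=(0,1,0) h→(0,1,1) k→(0,0)
  e2=(0,0,1) h→(1,0,0) k→(1,0)
  ⟦path⟧₂ = ⟨0 0 1; 1 0 0⟩
Equal? same morphism ✓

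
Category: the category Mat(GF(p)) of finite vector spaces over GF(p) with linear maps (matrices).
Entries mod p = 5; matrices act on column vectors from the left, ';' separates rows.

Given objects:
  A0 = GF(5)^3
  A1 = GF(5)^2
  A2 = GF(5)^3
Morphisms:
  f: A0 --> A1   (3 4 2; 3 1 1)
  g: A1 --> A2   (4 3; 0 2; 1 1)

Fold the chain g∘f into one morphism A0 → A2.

  e0=⟨1,0,0⟩ f-->⟨3,3⟩ g-->⟨1,1,1⟩
  e1=⟨0,1,0⟩ f-->⟨4,1⟩ g-->⟨4,2,0⟩
  e2=⟨0,0,1⟩ f-->⟨2,1⟩ g-->⟨1,2,3⟩
composite: (1 4 1; 1 2 2; 1 0 3)

Answer: (1 4 1; 1 2 2; 1 0 3)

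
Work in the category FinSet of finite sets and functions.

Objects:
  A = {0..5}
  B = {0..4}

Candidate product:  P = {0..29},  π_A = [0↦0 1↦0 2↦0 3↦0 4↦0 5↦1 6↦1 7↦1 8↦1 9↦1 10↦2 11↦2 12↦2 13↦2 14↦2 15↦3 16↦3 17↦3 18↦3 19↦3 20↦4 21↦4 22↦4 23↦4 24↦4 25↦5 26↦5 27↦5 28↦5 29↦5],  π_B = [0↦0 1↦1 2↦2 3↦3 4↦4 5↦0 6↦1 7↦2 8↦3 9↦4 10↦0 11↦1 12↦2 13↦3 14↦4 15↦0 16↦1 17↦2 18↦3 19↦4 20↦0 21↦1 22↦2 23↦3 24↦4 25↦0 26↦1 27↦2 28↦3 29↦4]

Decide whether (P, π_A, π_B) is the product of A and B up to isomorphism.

|A|·|B| = 6·5 = 30;  |P| = 30
Check the pairing map k ↦ (π_A(k), π_B(k)):
  0 ↦ (0,0)
  1 ↦ (0,1)
  2 ↦ (0,2)
  3 ↦ (0,3)
  4 ↦ (0,4)
  5 ↦ (1,0)
  6 ↦ (1,1)
  7 ↦ (1,2)
  8 ↦ (1,3)
  9 ↦ (1,4)
  10 ↦ (2,0)
  11 ↦ (2,1)
  12 ↦ (2,2)
  13 ↦ (2,3)
  14 ↦ (2,4)
  15 ↦ (3,0)
  16 ↦ (3,1)
  17 ↦ (3,2)
  18 ↦ (3,3)
  19 ↦ (3,4)
  20 ↦ (4,0)
  21 ↦ (4,1)
  22 ↦ (4,2)
  23 ↦ (4,3)
  24 ↦ (4,4)
  25 ↦ (5,0)
  26 ↦ (5,1)
  27 ↦ (5,2)
  28 ↦ (5,3)
  29 ↦ (5,4)
distinct pairs in image: 30 / 30 needed
  → bijection onto A×B; projections well-typed.

Answer: VALID PRODUCT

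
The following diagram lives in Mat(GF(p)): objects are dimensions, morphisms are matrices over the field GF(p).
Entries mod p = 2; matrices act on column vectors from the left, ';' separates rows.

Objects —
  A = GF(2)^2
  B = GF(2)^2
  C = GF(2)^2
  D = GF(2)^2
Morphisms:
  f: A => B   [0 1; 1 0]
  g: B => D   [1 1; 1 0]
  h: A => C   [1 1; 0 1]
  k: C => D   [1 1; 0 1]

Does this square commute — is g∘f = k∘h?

Along f;g (path 1):
  e0=(1,0) f=>(0,1) g=>(1,0)
  e1=(0,1) f=>(1,0) g=>(1,1)
  ⟦path⟧₁ = [1 1; 0 1]
Along h;k (path 2):
  e0=(1,0) h=>(1,0) k=>(1,0)
  e1=(0,1) h=>(1,1) k=>(0,1)
  ⟦path⟧₂ = [1 0; 0 1]
Equal? differ; not commutative

Answer: DOES NOT COMMUTE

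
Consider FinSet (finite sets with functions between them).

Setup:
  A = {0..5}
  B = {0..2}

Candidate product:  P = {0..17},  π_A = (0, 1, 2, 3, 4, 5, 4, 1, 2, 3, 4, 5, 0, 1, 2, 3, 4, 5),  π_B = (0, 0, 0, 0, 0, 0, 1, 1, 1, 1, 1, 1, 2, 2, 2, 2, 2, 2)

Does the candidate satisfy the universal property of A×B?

|A|·|B| = 6·3 = 18;  |P| = 18
Check the pairing map k ↦ (π_A(k), π_B(k)):
  0 -> (0,0)
  1 -> (1,0)
  2 -> (2,0)
  3 -> (3,0)
  4 -> (4,0)
  5 -> (5,0)
  6 -> (4,1)
  7 -> (1,1)
  8 -> (2,1)
  9 -> (3,1)
  10 -> (4,1)  ✗ repeats pair of k=6
  11 -> (5,1)
  12 -> (0,2)
  13 -> (1,2)
  14 -> (2,2)
  15 -> (3,2)
  16 -> (4,2)
  17 -> (5,2)
distinct pairs in image: 17 / 18 needed
  → (4,1) hit at k=6 and k=10

Answer: NOT A VALID PRODUCT — duplicate pair at indices 10,6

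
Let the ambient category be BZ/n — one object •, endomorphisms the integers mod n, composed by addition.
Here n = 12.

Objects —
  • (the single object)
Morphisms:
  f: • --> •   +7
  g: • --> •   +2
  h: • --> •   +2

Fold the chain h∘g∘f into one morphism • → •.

Answer: +11

Trace:
  0 +7≡7 +2≡9 +2≡11  (mod 12)
composite: +11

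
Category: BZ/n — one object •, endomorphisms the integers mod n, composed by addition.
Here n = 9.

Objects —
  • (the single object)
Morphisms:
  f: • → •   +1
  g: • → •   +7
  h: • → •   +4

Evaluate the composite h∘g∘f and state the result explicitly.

  0 +1≡1 +7≡8 +4≡3  (mod 9)
composite: +3

Answer: +3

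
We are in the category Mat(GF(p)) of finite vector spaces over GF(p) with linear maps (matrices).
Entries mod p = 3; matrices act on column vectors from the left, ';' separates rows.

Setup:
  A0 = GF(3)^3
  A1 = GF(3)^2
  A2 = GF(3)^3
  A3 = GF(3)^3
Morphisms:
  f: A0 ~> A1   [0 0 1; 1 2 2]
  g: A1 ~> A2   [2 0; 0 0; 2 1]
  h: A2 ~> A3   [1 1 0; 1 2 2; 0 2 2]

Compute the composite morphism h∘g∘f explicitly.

  e0=(1,0,0) f~>(0,1) g~>(0,0,1) h~>(0,2,2)
  e1=(0,1,0) f~>(0,2) g~>(0,0,2) h~>(0,1,1)
  e2=(0,0,1) f~>(1,2) g~>(2,0,1) h~>(2,1,2)
result: [0 0 2; 2 1 1; 2 1 2]

Answer: [0 0 2; 2 1 1; 2 1 2]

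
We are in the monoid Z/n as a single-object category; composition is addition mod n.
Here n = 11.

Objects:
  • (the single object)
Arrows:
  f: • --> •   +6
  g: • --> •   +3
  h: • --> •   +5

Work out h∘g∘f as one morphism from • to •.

  0 +6≡6 +3≡9 +5≡3  (mod 11)
result: +3

Answer: +3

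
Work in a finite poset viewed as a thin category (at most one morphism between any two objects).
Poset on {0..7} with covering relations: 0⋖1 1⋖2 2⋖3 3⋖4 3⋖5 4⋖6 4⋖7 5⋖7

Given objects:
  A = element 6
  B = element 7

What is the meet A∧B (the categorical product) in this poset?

Answer: A∧B = 4

Derivation:
Lower bounds of A=6 and B=7: {0,1,2,3,4}
  0 ⊑ 4
  1 ⊑ 4
  2 ⊑ 4
  3 ⊑ 4
  4 ⊑ 4
glb = 4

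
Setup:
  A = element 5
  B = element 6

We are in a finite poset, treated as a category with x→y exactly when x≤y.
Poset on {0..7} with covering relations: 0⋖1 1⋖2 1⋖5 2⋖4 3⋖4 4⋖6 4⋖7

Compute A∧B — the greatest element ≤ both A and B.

Common predecessors of 5,6: {0,1}
  0 ≤ 1
  1 ≤ 1
glb = 1

Answer: A∧B = 1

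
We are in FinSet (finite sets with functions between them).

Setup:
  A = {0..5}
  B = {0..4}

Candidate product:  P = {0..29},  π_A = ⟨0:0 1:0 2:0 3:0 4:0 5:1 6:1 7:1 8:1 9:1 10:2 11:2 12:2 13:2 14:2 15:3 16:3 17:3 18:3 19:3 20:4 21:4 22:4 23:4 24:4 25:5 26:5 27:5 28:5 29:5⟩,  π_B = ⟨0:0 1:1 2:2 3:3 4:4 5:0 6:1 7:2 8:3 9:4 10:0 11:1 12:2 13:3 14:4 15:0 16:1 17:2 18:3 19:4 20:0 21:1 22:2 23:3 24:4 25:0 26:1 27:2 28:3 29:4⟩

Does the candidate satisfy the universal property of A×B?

Answer: VALID PRODUCT

Trace:
|A|·|B| = 6·5 = 30;  |P| = 30
Check the pairing map k ↦ (π_A(k), π_B(k)):
  0 : (0,0)
  1 : (0,1)
  2 : (0,2)
  3 : (0,3)
  4 : (0,4)
  5 : (1,0)
  6 : (1,1)
  7 : (1,2)
  8 : (1,3)
  9 : (1,4)
  10 : (2,0)
  11 : (2,1)
  12 : (2,2)
  13 : (2,3)
  14 : (2,4)
  15 : (3,0)
  16 : (3,1)
  17 : (3,2)
  18 : (3,3)
  19 : (3,4)
  20 : (4,0)
  21 : (4,1)
  22 : (4,2)
  23 : (4,3)
  24 : (4,4)
  25 : (5,0)
  26 : (5,1)
  27 : (5,2)
  28 : (5,3)
  29 : (5,4)
distinct pairs in image: 30 / 30 needed
  → bijection onto A×B; projections well-typed.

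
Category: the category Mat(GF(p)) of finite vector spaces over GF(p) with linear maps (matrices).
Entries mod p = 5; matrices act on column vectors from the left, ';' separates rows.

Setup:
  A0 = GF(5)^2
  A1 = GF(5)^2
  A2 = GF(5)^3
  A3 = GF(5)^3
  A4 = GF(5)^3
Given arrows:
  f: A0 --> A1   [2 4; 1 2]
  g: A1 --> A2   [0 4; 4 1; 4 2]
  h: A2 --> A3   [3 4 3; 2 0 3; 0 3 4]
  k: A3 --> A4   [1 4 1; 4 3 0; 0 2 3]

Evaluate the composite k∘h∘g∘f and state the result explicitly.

Answer: [2 4; 1 2; 2 4]

Trace:
  e0=⟨1,0⟩ f-->⟨2,1⟩ g-->⟨4,4,0⟩ h-->⟨3,3,2⟩ k-->⟨2,1,2⟩
  e1=⟨0,1⟩ f-->⟨4,2⟩ g-->⟨3,3,0⟩ h-->⟨1,1,4⟩ k-->⟨4,2,4⟩
⟦path⟧: [2 4; 1 2; 2 4]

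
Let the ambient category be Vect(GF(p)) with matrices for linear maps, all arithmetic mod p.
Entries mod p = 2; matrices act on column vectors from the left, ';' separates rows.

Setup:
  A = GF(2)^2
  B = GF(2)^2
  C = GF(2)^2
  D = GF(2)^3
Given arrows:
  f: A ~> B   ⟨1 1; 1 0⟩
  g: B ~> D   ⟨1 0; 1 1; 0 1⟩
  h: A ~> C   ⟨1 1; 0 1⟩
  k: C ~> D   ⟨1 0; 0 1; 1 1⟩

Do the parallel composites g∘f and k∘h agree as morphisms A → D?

Path 1 = f;g:
  e0=(1,0) f~>(1,1) g~>(1,0,1)
  e1=(0,1) f~>(1,0) g~>(1,1,0)
  result₁ = ⟨1 1; 0 1; 1 0⟩
Path 2 = h;k:
  e0=(1,0) h~>(1,0) k~>(1,0,1)
  e1=(0,1) h~>(1,1) k~>(1,1,0)
  result₂ = ⟨1 1; 0 1; 1 0⟩
Equal? YES — commutes

Answer: COMMUTES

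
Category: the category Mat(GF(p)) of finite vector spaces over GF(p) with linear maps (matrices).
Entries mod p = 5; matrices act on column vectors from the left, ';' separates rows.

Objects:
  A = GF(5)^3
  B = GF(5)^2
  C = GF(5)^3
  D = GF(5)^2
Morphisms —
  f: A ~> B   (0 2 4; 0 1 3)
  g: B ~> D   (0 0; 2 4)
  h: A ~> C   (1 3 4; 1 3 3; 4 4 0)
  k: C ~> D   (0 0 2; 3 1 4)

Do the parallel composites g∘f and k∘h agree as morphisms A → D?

1) trace f;g:
  e0=(1,0,0) f~>(0,0) g~>(0,0)
  e1=(0,1,0) f~>(2,1) g~>(0,3)
  e2=(0,0,1) f~>(4,3) g~>(0,0)
  result₁ = (0 0 0; 0 3 0)
2) trace h;k:
  e0=(1,0,0) h~>(1,1,4) k~>(3,0)
  e1=(0,1,0) h~>(3,3,4) k~>(3,3)
  e2=(0,0,1) h~>(4,3,0) k~>(0,0)
  result₂ = (3 3 0; 0 3 0)
Equal? NO — does not commute

Answer: DOES NOT COMMUTE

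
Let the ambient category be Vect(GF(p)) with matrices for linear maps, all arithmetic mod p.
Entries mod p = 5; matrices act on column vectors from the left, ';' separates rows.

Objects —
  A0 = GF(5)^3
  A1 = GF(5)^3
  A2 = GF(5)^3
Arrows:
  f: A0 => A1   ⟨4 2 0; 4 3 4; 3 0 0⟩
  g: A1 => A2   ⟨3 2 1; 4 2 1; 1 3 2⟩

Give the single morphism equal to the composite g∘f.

Answer: ⟨3 2 3; 2 4 3; 2 1 2⟩

Derivation:
  e0=(1,0,0) f=>(4,4,3) g=>(3,2,2)
  e1=(0,1,0) f=>(2,3,0) g=>(2,4,1)
  e2=(0,0,1) f=>(0,4,0) g=>(3,3,2)
⟦path⟧: ⟨3 2 3; 2 4 3; 2 1 2⟩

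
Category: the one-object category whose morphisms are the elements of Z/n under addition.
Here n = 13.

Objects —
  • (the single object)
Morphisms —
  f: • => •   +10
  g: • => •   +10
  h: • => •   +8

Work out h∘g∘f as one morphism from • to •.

Answer: +2

Work:
  0 +10≡10 +10≡7 +8≡2  (mod 13)
composite: +2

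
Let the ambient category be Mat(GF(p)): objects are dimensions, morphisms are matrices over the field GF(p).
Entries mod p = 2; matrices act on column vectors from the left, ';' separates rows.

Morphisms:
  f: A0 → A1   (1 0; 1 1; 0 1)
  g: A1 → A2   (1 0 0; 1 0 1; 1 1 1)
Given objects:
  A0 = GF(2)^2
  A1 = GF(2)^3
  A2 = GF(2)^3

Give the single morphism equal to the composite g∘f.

Answer: (1 0; 1 1; 0 0)

Derivation:
  e0=[1,0] f→[1,1,0] g→[1,1,0]
  e1=[0,1] f→[0,1,1] g→[0,1,0]
result: (1 0; 1 1; 0 0)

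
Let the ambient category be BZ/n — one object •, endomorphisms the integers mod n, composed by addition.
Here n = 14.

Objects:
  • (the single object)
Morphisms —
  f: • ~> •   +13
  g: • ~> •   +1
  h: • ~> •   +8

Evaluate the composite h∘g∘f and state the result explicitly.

Answer: +8

Derivation:
  0 +13≡13 +1≡0 +8≡8  (mod 14)
⟦path⟧: +8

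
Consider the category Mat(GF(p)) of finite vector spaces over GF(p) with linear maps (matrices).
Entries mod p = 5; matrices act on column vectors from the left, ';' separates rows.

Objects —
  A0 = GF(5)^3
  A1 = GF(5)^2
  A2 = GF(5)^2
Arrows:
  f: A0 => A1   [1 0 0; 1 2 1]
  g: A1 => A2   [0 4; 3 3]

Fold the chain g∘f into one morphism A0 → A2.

Answer: [4 3 4; 1 1 3]

Derivation:
  e0=(1,0,0) f=>(1,1) g=>(4,1)
  e1=(0,1,0) f=>(0,2) g=>(3,1)
  e2=(0,0,1) f=>(0,1) g=>(4,3)
composite: [4 3 4; 1 1 3]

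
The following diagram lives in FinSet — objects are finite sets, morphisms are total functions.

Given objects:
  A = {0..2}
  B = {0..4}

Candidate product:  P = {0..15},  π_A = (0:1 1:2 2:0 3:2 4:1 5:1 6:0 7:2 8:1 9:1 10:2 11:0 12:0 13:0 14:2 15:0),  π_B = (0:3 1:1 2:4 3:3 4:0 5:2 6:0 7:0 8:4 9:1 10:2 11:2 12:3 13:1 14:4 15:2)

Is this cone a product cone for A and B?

|A|·|B| = 3·5 = 15;  |P| = 16
  → cardinalities differ; no bijection possible.

Answer: NOT A VALID PRODUCT — |P|=16 ≠ |A|·|B|=15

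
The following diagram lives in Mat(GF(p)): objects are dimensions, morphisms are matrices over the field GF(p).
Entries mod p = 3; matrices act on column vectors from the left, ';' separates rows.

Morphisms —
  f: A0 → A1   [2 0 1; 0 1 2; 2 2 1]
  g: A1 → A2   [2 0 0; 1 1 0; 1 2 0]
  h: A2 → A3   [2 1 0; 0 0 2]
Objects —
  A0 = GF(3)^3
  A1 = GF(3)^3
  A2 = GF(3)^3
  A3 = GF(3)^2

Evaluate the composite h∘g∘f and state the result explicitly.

  e0=[1,0,0] f→[2,0,2] g→[1,2,2] h→[1,1]
  e1=[0,1,0] f→[0,1,2] g→[0,1,2] h→[1,1]
  e2=[0,0,1] f→[1,2,1] g→[2,0,2] h→[1,1]
⟦path⟧: [1 1 1; 1 1 1]

Answer: [1 1 1; 1 1 1]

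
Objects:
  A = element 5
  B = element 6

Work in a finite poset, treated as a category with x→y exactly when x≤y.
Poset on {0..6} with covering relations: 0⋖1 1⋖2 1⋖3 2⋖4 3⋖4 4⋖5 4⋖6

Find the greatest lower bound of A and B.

Answer: A∧B = 4

Derivation:
Common predecessors of 5,6: {0,1,2,3,4}
  0 ≤ 4
  1 ≤ 4
  2 ≤ 4
  3 ≤ 4
  4 ≤ 4
glb = 4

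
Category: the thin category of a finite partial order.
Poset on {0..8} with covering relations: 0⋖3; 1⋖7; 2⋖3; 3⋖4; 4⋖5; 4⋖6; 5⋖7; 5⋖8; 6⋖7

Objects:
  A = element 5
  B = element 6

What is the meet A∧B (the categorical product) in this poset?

Answer: A∧B = 4

Work:
Common predecessors of 5,6: {0,2,3,4}
  0 ≤ 4
  2 ≤ 4
  3 ≤ 4
  4 ≤ 4
glb = 4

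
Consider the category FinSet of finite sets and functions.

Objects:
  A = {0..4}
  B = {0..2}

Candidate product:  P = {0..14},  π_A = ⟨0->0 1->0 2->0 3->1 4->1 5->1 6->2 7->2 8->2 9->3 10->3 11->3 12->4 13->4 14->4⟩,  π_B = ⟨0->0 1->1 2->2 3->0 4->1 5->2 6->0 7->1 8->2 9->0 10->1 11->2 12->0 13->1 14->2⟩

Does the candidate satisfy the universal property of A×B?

Answer: VALID PRODUCT

Work:
|A|·|B| = 5·3 = 15;  |P| = 15
Check the pairing map k ↦ (π_A(k), π_B(k)):
  0 -> (0,0)
  1 -> (0,1)
  2 -> (0,2)
  3 -> (1,0)
  4 -> (1,1)
  5 -> (1,2)
  6 -> (2,0)
  7 -> (2,1)
  8 -> (2,2)
  9 -> (3,0)
  10 -> (3,1)
  11 -> (3,2)
  12 -> (4,0)
  13 -> (4,1)
  14 -> (4,2)
distinct pairs in image: 15 / 15 needed
  → bijection onto A×B; projections well-typed.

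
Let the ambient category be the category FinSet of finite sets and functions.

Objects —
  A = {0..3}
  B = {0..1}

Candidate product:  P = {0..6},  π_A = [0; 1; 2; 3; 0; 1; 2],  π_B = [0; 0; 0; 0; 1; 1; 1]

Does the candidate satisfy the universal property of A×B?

Answer: NOT A VALID PRODUCT — |P|=7 ≠ |A|·|B|=8

Work:
|A|·|B| = 4·2 = 8;  |P| = 7
  → cardinalities differ; no bijection possible.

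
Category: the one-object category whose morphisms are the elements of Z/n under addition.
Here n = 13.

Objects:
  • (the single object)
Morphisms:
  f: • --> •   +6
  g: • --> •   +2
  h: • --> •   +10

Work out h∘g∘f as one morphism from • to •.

Answer: +5

Work:
  0 +6≡6 +2≡8 +10≡5  (mod 13)
composite: +5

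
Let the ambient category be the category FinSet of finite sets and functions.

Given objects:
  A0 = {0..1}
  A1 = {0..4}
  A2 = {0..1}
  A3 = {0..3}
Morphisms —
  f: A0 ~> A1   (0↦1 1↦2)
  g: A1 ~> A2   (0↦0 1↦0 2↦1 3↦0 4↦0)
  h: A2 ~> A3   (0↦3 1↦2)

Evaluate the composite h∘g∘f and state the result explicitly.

  0 f~>1 g~>0 h~>3
  1 f~>2 g~>1 h~>2
composite: (0↦3 1↦2)

Answer: (0↦3 1↦2)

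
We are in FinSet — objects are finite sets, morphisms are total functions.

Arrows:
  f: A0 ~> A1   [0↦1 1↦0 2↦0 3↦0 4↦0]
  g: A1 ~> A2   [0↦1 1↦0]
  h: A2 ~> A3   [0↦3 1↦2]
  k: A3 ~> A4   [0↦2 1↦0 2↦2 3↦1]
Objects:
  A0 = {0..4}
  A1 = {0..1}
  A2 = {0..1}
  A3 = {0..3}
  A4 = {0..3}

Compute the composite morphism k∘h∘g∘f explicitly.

  0 f~>1 g~>0 h~>3 k~>1
  1 f~>0 g~>1 h~>2 k~>2
  2 f~>0 g~>1 h~>2 k~>2
  3 f~>0 g~>1 h~>2 k~>2
  4 f~>0 g~>1 h~>2 k~>2
result: [0↦1 1↦2 2↦2 3↦2 4↦2]

Answer: [0↦1 1↦2 2↦2 3↦2 4↦2]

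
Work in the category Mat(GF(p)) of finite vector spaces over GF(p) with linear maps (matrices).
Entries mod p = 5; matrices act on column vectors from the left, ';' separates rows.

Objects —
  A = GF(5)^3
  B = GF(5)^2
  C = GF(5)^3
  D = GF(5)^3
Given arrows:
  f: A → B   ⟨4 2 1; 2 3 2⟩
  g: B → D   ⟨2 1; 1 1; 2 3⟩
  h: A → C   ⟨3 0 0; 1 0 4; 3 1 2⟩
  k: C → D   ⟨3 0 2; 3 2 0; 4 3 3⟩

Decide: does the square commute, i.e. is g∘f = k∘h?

1) trace f;g:
  e0=⟨1,0,0⟩ f→⟨4,2⟩ g→⟨0,1,4⟩
  e1=⟨0,1,0⟩ f→⟨2,3⟩ g→⟨2,0,3⟩
  e2=⟨0,0,1⟩ f→⟨1,2⟩ g→⟨4,3,3⟩
  composite₁ = ⟨0 2 4; 1 0 3; 4 3 3⟩
2) trace h;k:
  e0=⟨1,0,0⟩ h→⟨3,1,3⟩ k→⟨0,1,4⟩
  e1=⟨0,1,0⟩ h→⟨0,0,1⟩ k→⟨2,0,3⟩
  e2=⟨0,0,1⟩ h→⟨0,4,2⟩ k→⟨4,3,3⟩
  composite₂ = ⟨0 2 4; 1 0 3; 4 3 3⟩
Equal? equal; square commutes

Answer: COMMUTES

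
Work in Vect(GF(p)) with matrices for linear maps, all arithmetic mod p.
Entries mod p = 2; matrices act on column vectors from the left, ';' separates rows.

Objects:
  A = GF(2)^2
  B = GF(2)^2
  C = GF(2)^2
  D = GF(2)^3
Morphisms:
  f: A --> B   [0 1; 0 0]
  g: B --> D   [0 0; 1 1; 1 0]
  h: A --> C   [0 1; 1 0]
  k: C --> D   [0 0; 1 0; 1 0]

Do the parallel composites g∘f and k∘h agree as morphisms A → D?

Answer: COMMUTES

Trace:
Along f;g (path 1):
  e0=[1,0] f-->[0,0] g-->[0,0,0]
  e1=[0,1] f-->[1,0] g-->[0,1,1]
  result₁ = [0 0; 0 1; 0 1]
Along h;k (path 2):
  e0=[1,0] h-->[0,1] k-->[0,0,0]
  e1=[0,1] h-->[1,0] k-->[0,1,1]
  result₂ = [0 0; 0 1; 0 1]
Equal? same morphism ✓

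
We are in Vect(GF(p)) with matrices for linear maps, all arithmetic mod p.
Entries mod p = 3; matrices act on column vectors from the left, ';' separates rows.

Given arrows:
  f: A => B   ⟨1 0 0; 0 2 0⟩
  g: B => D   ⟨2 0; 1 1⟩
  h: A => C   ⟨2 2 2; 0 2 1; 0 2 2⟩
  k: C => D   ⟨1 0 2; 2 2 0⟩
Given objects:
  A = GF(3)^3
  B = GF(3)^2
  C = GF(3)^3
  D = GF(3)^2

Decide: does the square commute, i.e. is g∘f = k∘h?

1) trace f;g:
  e0=⟨1,0,0⟩ f=>⟨1,0⟩ g=>⟨2,1⟩
  e1=⟨0,1,0⟩ f=>⟨0,2⟩ g=>⟨0,2⟩
  e2=⟨0,0,1⟩ f=>⟨0,0⟩ g=>⟨0,0⟩
  composite₁ = ⟨2 0 0; 1 2 0⟩
2) trace h;k:
  e0=⟨1,0,0⟩ h=>⟨2,0,0⟩ k=>⟨2,1⟩
  e1=⟨0,1,0⟩ h=>⟨2,2,2⟩ k=>⟨0,2⟩
  e2=⟨0,0,1⟩ h=>⟨2,1,2⟩ k=>⟨0,0⟩
  composite₂ = ⟨2 0 0; 1 2 0⟩
Equal? equal; square commutes

Answer: COMMUTES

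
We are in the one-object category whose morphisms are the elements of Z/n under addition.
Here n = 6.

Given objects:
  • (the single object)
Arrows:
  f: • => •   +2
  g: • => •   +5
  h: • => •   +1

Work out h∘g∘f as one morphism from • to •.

  0 +2≡2 +5≡1 +1≡2  (mod 6)
composite: +2

Answer: +2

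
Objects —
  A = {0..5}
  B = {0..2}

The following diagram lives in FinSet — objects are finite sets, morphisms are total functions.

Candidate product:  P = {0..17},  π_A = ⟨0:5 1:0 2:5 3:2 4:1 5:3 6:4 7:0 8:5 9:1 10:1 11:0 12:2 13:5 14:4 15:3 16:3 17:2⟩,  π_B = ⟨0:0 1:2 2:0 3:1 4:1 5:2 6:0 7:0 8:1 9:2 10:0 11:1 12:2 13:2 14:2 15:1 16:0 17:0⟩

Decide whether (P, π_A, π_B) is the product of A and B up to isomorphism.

|A|·|B| = 6·3 = 18;  |P| = 18
Check the pairing map k ↦ (π_A(k), π_B(k)):
  0 : (5,0)
  1 : (0,2)
  2 : (5,0)  ✗ repeats pair of k=0
  3 : (2,1)
  4 : (1,1)
  5 : (3,2)
  6 : (4,0)
  7 : (0,0)
  8 : (5,1)
  9 : (1,2)
  10 : (1,0)
  11 : (0,1)
  12 : (2,2)
  13 : (5,2)
  14 : (4,2)
  15 : (3,1)
  16 : (3,0)
  17 : (2,0)
distinct pairs in image: 17 / 18 needed
  → (5,0) hit at k=0 and k=2

Answer: NOT A VALID PRODUCT — duplicate pair at indices 0,2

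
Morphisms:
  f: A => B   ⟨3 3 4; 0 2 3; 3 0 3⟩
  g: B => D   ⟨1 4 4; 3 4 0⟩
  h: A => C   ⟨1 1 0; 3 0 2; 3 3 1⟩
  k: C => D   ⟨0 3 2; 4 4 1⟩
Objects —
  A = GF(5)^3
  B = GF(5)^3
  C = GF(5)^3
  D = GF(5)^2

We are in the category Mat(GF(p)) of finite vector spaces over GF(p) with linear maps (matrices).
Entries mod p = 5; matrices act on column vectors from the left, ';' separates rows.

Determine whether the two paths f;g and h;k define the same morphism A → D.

Answer: COMMUTES

Work:
1) trace f;g:
  e0=(1,0,0) f=>(3,0,3) g=>(0,4)
  e1=(0,1,0) f=>(3,2,0) g=>(1,2)
  e2=(0,0,1) f=>(4,3,3) g=>(3,4)
  composite₁ = ⟨0 1 3; 4 2 4⟩
2) trace h;k:
  e0=(1,0,0) h=>(1,3,3) k=>(0,4)
  e1=(0,1,0) h=>(1,0,3) k=>(1,2)
  e2=(0,0,1) h=>(0,2,1) k=>(3,4)
  composite₂ = ⟨0 1 3; 4 2 4⟩
Equal? YES — commutes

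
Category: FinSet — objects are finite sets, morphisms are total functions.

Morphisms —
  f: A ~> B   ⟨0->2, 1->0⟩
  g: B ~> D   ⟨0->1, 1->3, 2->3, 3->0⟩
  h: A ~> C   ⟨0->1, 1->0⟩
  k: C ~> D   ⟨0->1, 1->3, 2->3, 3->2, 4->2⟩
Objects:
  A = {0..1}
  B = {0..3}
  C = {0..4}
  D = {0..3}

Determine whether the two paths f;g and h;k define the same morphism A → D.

Along f;g (path 1):
  0 f~>2 g~>3
  1 f~>0 g~>1
  ⟦path⟧₁ = ⟨0->3, 1->1⟩
Along h;k (path 2):
  0 h~>1 k~>3
  1 h~>0 k~>1
  ⟦path⟧₂ = ⟨0->3, 1->1⟩
Equal? equal; square commutes

Answer: COMMUTES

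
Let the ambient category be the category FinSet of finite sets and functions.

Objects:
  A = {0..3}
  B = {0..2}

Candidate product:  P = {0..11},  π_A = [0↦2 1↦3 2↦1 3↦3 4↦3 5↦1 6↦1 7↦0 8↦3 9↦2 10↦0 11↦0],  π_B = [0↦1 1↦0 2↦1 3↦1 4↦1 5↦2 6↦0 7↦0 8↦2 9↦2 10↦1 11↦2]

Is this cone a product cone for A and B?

Answer: NOT A VALID PRODUCT — duplicate pair at indices 3,4

Trace:
|A|·|B| = 4·3 = 12;  |P| = 12
Check the pairing map k ↦ (π_A(k), π_B(k)):
  0 ↦ (2,1)
  1 ↦ (3,0)
  2 ↦ (1,1)
  3 ↦ (3,1)
  4 ↦ (3,1)  ✗ repeats pair of k=3
  5 ↦ (1,2)
  6 ↦ (1,0)
  7 ↦ (0,0)
  8 ↦ (3,2)
  9 ↦ (2,2)
  10 ↦ (0,1)
  11 ↦ (0,2)
distinct pairs in image: 11 / 12 needed
  → (3,1) hit at k=3 and k=4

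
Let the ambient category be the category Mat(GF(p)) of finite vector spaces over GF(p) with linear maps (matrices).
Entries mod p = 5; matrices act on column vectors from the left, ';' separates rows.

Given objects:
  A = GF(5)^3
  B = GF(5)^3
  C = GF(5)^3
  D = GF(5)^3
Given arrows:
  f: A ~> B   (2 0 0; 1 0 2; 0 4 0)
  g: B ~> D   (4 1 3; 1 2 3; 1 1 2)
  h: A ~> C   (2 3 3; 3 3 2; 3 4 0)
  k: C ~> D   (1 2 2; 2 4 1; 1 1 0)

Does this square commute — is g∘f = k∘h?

Answer: DOES NOT COMMUTE

Derivation:
Along f;g (path 1):
  e0=(1,0,0) f~>(2,1,0) g~>(4,4,3)
  e1=(0,1,0) f~>(0,0,4) g~>(2,2,3)
  e2=(0,0,1) f~>(0,2,0) g~>(2,4,2)
  result₁ = (4 2 2; 4 2 4; 3 3 2)
Along h;k (path 2):
  e0=(1,0,0) h~>(2,3,3) k~>(4,4,0)
  e1=(0,1,0) h~>(3,3,4) k~>(2,2,1)
  e2=(0,0,1) h~>(3,2,0) k~>(2,4,0)
  result₂ = (4 2 2; 4 2 4; 0 1 0)
Equal? differ; not commutative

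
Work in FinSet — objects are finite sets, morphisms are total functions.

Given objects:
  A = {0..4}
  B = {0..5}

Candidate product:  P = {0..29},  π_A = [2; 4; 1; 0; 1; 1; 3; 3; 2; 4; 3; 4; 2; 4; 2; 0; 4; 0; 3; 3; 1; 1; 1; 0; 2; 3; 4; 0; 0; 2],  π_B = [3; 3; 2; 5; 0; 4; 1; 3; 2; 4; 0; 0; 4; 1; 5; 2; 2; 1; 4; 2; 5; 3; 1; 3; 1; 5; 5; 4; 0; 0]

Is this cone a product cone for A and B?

|A|·|B| = 5·6 = 30;  |P| = 30
Check the pairing map k ↦ (π_A(k), π_B(k)):
  0 ↦ (2,3)
  1 ↦ (4,3)
  2 ↦ (1,2)
  3 ↦ (0,5)
  4 ↦ (1,0)
  5 ↦ (1,4)
  6 ↦ (3,1)
  7 ↦ (3,3)
  8 ↦ (2,2)
  9 ↦ (4,4)
  10 ↦ (3,0)
  11 ↦ (4,0)
  12 ↦ (2,4)
  13 ↦ (4,1)
  14 ↦ (2,5)
  15 ↦ (0,2)
  16 ↦ (4,2)
  17 ↦ (0,1)
  18 ↦ (3,4)
  19 ↦ (3,2)
  20 ↦ (1,5)
  21 ↦ (1,3)
  22 ↦ (1,1)
  23 ↦ (0,3)
  24 ↦ (2,1)
  25 ↦ (3,5)
  26 ↦ (4,5)
  27 ↦ (0,4)
  28 ↦ (0,0)
  29 ↦ (2,0)
distinct pairs in image: 30 / 30 needed
  → bijection onto A×B; projections well-typed.

Answer: VALID PRODUCT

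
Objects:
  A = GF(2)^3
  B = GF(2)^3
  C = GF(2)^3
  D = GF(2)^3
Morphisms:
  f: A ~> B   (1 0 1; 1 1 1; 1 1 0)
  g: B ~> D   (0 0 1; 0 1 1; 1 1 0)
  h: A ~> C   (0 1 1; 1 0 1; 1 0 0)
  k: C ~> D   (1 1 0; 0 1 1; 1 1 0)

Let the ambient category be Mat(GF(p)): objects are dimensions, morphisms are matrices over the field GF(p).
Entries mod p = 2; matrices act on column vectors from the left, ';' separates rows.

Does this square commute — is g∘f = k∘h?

Along f;g (path 1):
  e0=(1,0,0) f~>(1,1,1) g~>(1,0,0)
  e1=(0,1,0) f~>(0,1,1) g~>(1,0,1)
  e2=(0,0,1) f~>(1,1,0) g~>(0,1,0)
  ⟦path⟧₁ = (1 1 0; 0 0 1; 0 1 0)
Along h;k (path 2):
  e0=(1,0,0) h~>(0,1,1) k~>(1,0,1)
  e1=(0,1,0) h~>(1,0,0) k~>(1,0,1)
  e2=(0,0,1) h~>(1,1,0) k~>(0,1,0)
  ⟦path⟧₂ = (1 1 0; 0 0 1; 1 1 0)
Equal? NO — does not commute

Answer: DOES NOT COMMUTE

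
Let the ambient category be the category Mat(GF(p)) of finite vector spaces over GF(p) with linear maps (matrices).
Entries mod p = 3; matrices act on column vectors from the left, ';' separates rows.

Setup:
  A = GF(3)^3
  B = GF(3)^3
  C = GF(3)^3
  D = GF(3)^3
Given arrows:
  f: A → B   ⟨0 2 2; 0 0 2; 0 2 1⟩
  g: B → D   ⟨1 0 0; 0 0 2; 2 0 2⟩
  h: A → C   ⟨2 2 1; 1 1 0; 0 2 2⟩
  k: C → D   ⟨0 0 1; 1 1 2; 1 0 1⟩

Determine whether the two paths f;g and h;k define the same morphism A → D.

Path 1 = f;g:
  e0=(1,0,0) f→(0,0,0) g→(0,0,0)
  e1=(0,1,0) f→(2,0,2) g→(2,1,2)
  e2=(0,0,1) f→(2,2,1) g→(2,2,0)
  result₁ = ⟨0 2 2; 0 1 2; 0 2 0⟩
Path 2 = h;k:
  e0=(1,0,0) h→(2,1,0) k→(0,0,2)
  e1=(0,1,0) h→(2,1,2) k→(2,1,1)
  e2=(0,0,1) h→(1,0,2) k→(2,2,0)
  result₂ = ⟨0 2 2; 0 1 2; 2 1 0⟩
Equal? NO — does not commute

Answer: DOES NOT COMMUTE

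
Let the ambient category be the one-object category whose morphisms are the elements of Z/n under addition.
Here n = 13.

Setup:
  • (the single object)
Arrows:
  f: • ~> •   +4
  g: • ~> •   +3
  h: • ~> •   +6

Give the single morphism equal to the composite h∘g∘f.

  0 +4≡4 +3≡7 +6≡0  (mod 13)
composite: +0

Answer: +0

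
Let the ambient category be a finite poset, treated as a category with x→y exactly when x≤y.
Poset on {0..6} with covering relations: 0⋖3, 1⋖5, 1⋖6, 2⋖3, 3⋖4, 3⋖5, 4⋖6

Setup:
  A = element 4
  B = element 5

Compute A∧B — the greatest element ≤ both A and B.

Answer: A∧B = 3

Derivation:
Common predecessors of 4,5: {0,2,3}
  0 ≤ 3
  2 ≤ 3
  3 ≤ 3
glb = 3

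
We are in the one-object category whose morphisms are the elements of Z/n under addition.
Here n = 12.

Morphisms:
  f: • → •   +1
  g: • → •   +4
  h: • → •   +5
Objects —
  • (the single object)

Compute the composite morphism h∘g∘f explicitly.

Answer: +10

Trace:
  0 +1≡1 +4≡5 +5≡10  (mod 12)
composite: +10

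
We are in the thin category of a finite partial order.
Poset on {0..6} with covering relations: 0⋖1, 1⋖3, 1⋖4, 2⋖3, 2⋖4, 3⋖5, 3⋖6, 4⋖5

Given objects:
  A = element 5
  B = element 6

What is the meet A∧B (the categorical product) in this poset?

{x : x<=A ∧ x<=B} = {0,1,2,3}  (A=5, B=6)
  0 <= 3
  1 <= 3
  2 <= 3
  3 <= 3
glb = 3

Answer: A∧B = 3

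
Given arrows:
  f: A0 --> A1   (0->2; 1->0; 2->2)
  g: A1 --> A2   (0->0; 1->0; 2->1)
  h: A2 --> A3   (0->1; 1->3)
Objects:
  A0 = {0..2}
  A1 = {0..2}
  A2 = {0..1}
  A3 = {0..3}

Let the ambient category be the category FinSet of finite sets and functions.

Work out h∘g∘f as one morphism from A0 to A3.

Answer: (0->3; 1->1; 2->3)

Trace:
  0 f-->2 g-->1 h-->3
  1 f-->0 g-->0 h-->1
  2 f-->2 g-->1 h-->3
composite: (0->3; 1->1; 2->3)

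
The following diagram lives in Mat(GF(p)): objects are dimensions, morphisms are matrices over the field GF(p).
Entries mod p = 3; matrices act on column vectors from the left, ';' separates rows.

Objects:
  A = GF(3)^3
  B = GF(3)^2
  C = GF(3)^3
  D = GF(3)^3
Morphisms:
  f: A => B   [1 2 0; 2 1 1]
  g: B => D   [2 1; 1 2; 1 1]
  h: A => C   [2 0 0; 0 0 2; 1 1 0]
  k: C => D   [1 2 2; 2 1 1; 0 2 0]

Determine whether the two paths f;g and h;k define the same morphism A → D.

Answer: COMMUTES

Trace:
Path 1 = f;g:
  e0=⟨1,0,0⟩ f=>⟨1,2⟩ g=>⟨1,2,0⟩
  e1=⟨0,1,0⟩ f=>⟨2,1⟩ g=>⟨2,1,0⟩
  e2=⟨0,0,1⟩ f=>⟨0,1⟩ g=>⟨1,2,1⟩
  ⟦path⟧₁ = [1 2 1; 2 1 2; 0 0 1]
Path 2 = h;k:
  e0=⟨1,0,0⟩ h=>⟨2,0,1⟩ k=>⟨1,2,0⟩
  e1=⟨0,1,0⟩ h=>⟨0,0,1⟩ k=>⟨2,1,0⟩
  e2=⟨0,0,1⟩ h=>⟨0,2,0⟩ k=>⟨1,2,1⟩
  ⟦path⟧₂ = [1 2 1; 2 1 2; 0 0 1]
Equal? equal; square commutes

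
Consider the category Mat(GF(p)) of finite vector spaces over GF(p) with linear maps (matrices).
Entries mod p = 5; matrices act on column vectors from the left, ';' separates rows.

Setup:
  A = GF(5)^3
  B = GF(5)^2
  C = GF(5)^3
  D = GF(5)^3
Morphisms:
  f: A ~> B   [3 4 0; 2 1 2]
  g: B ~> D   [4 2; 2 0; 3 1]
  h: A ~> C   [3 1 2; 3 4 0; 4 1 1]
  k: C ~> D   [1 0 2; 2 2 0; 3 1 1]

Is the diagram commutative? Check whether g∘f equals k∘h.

1) trace f;g:
  e0=⟨1,0,0⟩ f~>⟨3,2⟩ g~>⟨1,1,1⟩
  e1=⟨0,1,0⟩ f~>⟨4,1⟩ g~>⟨3,3,3⟩
  e2=⟨0,0,1⟩ f~>⟨0,2⟩ g~>⟨4,0,2⟩
  result₁ = [1 3 4; 1 3 0; 1 3 2]
2) trace h;k:
  e0=⟨1,0,0⟩ h~>⟨3,3,4⟩ k~>⟨1,2,1⟩
  e1=⟨0,1,0⟩ h~>⟨1,4,1⟩ k~>⟨3,0,3⟩
  e2=⟨0,0,1⟩ h~>⟨2,0,1⟩ k~>⟨4,4,2⟩
  result₂ = [1 3 4; 2 0 4; 1 3 2]
Equal? NO — does not commute

Answer: DOES NOT COMMUTE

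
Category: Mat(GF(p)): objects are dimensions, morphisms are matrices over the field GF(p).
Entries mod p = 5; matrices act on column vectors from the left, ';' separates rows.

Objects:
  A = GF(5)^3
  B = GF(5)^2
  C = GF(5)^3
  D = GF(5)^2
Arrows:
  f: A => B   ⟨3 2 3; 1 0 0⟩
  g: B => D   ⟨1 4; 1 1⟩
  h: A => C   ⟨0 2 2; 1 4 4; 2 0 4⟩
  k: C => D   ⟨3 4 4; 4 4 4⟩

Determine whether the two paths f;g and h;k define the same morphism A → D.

Along f;g (path 1):
  e0=[1,0,0] f=>[3,1] g=>[2,4]
  e1=[0,1,0] f=>[2,0] g=>[2,2]
  e2=[0,0,1] f=>[3,0] g=>[3,3]
  composite₁ = ⟨2 2 3; 4 2 3⟩
Along h;k (path 2):
  e0=[1,0,0] h=>[0,1,2] k=>[2,2]
  e1=[0,1,0] h=>[2,4,0] k=>[2,4]
  e2=[0,0,1] h=>[2,4,4] k=>[3,0]
  composite₂ = ⟨2 2 3; 2 4 0⟩
Equal? differ; not commutative

Answer: DOES NOT COMMUTE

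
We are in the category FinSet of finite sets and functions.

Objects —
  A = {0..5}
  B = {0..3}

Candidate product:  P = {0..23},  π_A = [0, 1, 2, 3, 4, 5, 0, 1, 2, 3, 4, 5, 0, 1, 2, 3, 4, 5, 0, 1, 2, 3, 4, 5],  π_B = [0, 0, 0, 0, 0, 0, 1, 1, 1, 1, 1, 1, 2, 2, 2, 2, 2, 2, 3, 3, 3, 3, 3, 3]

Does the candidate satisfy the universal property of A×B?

|A|·|B| = 6·4 = 24;  |P| = 24
Check the pairing map k ↦ (π_A(k), π_B(k)):
  0 : (0,0)
  1 : (1,0)
  2 : (2,0)
  3 : (3,0)
  4 : (4,0)
  5 : (5,0)
  6 : (0,1)
  7 : (1,1)
  8 : (2,1)
  9 : (3,1)
  10 : (4,1)
  11 : (5,1)
  12 : (0,2)
  13 : (1,2)
  14 : (2,2)
  15 : (3,2)
  16 : (4,2)
  17 : (5,2)
  18 : (0,3)
  19 : (1,3)
  20 : (2,3)
  21 : (3,3)
  22 : (4,3)
  23 : (5,3)
distinct pairs in image: 24 / 24 needed
  → bijection onto A×B; projections well-typed.

Answer: VALID PRODUCT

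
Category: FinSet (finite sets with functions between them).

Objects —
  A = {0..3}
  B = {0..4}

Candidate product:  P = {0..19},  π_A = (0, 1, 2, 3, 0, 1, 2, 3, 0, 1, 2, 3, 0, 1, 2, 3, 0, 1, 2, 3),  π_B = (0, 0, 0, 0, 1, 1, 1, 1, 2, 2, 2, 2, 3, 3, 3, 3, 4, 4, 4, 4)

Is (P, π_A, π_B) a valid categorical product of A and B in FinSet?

|A|·|B| = 4·5 = 20;  |P| = 20
Check the pairing map k ↦ (π_A(k), π_B(k)):
  0 -> (0,0)
  1 -> (1,0)
  2 -> (2,0)
  3 -> (3,0)
  4 -> (0,1)
  5 -> (1,1)
  6 -> (2,1)
  7 -> (3,1)
  8 -> (0,2)
  9 -> (1,2)
  10 -> (2,2)
  11 -> (3,2)
  12 -> (0,3)
  13 -> (1,3)
  14 -> (2,3)
  15 -> (3,3)
  16 -> (0,4)
  17 -> (1,4)
  18 -> (2,4)
  19 -> (3,4)
distinct pairs in image: 20 / 20 needed
  → bijection onto A×B; projections well-typed.

Answer: VALID PRODUCT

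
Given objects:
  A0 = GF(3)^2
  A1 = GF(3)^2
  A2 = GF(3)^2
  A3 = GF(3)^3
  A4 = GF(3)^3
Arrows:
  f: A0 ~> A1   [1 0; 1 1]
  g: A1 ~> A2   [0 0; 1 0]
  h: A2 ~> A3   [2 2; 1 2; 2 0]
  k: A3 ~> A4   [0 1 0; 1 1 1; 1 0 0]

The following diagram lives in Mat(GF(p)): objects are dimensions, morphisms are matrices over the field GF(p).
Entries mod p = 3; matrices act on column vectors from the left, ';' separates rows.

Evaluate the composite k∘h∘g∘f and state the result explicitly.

Answer: [2 0; 1 0; 2 0]

Derivation:
  e0=⟨1,0⟩ f~>⟨1,1⟩ g~>⟨0,1⟩ h~>⟨2,2,0⟩ k~>⟨2,1,2⟩
  e1=⟨0,1⟩ f~>⟨0,1⟩ g~>⟨0,0⟩ h~>⟨0,0,0⟩ k~>⟨0,0,0⟩
composite: [2 0; 1 0; 2 0]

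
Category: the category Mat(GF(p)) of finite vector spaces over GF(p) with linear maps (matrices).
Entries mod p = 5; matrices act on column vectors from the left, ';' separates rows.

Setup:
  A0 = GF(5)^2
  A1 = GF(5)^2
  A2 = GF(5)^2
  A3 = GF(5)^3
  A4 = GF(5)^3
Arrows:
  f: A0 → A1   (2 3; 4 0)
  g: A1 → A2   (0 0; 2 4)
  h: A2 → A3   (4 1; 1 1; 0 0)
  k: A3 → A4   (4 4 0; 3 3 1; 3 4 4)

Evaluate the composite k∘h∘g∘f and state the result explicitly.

Answer: (0 3; 0 1; 0 2)

Work:
  e0=[1,0] f→[2,4] g→[0,0] h→[0,0,0] k→[0,0,0]
  e1=[0,1] f→[3,0] g→[0,1] h→[1,1,0] k→[3,1,2]
result: (0 3; 0 1; 0 2)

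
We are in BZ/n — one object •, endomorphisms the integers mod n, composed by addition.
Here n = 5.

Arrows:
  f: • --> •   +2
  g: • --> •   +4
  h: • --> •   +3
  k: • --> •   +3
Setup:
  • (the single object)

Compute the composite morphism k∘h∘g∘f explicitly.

  0 +2≡2 +4≡1 +3≡4 +3≡2  (mod 5)
result: +2

Answer: +2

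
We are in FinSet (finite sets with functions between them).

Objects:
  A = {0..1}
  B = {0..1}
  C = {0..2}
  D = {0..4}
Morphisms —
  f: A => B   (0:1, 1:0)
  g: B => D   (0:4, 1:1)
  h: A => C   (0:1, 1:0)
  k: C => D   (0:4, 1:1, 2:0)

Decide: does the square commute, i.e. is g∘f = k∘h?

1) trace f;g:
  0 f=>1 g=>1
  1 f=>0 g=>4
  composite₁ = (0:1, 1:4)
2) trace h;k:
  0 h=>1 k=>1
  1 h=>0 k=>4
  composite₂ = (0:1, 1:4)
Equal? equal; square commutes

Answer: COMMUTES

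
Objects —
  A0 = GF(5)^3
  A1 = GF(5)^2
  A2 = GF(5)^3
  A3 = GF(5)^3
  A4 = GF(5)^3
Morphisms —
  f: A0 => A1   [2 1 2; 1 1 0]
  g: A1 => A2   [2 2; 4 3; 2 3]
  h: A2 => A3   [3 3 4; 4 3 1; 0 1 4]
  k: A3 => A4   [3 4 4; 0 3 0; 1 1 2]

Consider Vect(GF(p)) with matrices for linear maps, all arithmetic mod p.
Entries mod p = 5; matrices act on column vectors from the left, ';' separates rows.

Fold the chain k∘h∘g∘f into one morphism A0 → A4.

Answer: [4 0 3; 2 1 2; 1 4 4]

Derivation:
  e0=(1,0,0) f=>(2,1) g=>(1,1,2) h=>(4,4,4) k=>(4,2,1)
  e1=(0,1,0) f=>(1,1) g=>(4,2,0) h=>(3,2,2) k=>(0,1,4)
  e2=(0,0,1) f=>(2,0) g=>(4,3,4) h=>(2,4,4) k=>(3,2,4)
⟦path⟧: [4 0 3; 2 1 2; 1 4 4]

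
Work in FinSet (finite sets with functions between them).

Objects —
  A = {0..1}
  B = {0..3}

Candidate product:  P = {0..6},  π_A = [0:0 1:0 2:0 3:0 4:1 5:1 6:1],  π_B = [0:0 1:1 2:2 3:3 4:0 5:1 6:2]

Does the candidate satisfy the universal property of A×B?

|A|·|B| = 2·4 = 8;  |P| = 7
  → cardinalities differ; no bijection possible.

Answer: NOT A VALID PRODUCT — |P|=7 ≠ |A|·|B|=8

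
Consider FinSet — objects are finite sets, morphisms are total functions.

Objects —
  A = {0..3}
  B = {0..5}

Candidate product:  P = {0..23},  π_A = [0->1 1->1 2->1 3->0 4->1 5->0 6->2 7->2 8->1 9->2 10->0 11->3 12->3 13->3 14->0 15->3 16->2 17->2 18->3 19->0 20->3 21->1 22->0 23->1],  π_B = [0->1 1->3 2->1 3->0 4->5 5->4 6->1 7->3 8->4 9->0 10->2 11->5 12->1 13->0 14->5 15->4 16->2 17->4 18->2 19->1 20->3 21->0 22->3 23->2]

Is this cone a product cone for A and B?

|A|·|B| = 4·6 = 24;  |P| = 24
Check the pairing map k ↦ (π_A(k), π_B(k)):
  0 -> (1,1)
  1 -> (1,3)
  2 -> (1,1)  ✗ repeats pair of k=0
  3 -> (0,0)
  4 -> (1,5)
  5 -> (0,4)
  6 -> (2,1)
  7 -> (2,3)
  8 -> (1,4)
  9 -> (2,0)
  10 -> (0,2)
  11 -> (3,5)
  12 -> (3,1)
  13 -> (3,0)
  14 -> (0,5)
  15 -> (3,4)
  16 -> (2,2)
  17 -> (2,4)
  18 -> (3,2)
  19 -> (0,1)
  20 -> (3,3)
  21 -> (1,0)
  22 -> (0,3)
  23 -> (1,2)
distinct pairs in image: 23 / 24 needed
  → (1,1) hit at k=0 and k=2

Answer: NOT A VALID PRODUCT — duplicate pair at indices 0,2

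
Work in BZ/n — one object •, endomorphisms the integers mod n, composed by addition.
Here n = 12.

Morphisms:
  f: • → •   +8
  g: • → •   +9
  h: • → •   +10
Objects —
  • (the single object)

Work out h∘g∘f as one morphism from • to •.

Answer: +3

Derivation:
  0 +8≡8 +9≡5 +10≡3  (mod 12)
result: +3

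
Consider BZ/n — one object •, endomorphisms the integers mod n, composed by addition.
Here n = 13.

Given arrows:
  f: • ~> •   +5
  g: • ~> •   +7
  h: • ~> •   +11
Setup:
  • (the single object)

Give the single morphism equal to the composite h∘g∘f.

Answer: +10

Work:
  0 +5≡5 +7≡12 +11≡10  (mod 13)
composite: +10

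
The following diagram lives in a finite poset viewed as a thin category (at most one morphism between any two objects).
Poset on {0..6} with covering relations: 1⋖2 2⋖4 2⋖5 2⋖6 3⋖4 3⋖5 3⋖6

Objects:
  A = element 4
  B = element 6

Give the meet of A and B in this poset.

Common predecessors of 4,6: {1,2,3}
  maximal lower bounds 2 and 3 are incomparable: neither 2⊑3 nor 3⊑2
→ no greatest lower bound exists

Answer: NO MEET EXISTS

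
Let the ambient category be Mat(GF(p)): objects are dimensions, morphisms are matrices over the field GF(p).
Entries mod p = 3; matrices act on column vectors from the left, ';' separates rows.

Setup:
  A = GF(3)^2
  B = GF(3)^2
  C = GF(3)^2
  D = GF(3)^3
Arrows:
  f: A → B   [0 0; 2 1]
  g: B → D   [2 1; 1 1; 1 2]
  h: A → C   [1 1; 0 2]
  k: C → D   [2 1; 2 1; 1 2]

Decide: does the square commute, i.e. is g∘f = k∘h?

Along f;g (path 1):
  e0=⟨1,0⟩ f→⟨0,2⟩ g→⟨2,2,1⟩
  e1=⟨0,1⟩ f→⟨0,1⟩ g→⟨1,1,2⟩
  result₁ = [2 1; 2 1; 1 2]
Along h;k (path 2):
  e0=⟨1,0⟩ h→⟨1,0⟩ k→⟨2,2,1⟩
  e1=⟨0,1⟩ h→⟨1,2⟩ k→⟨1,1,2⟩
  result₂ = [2 1; 2 1; 1 2]
Equal? YES — commutes

Answer: COMMUTES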